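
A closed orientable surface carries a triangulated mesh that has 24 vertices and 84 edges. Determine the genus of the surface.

3

Every face is a triangle and each edge borders two faces, so 3F = 2·84, giving F = 56.
χ = V − E + F = 24 − 84 + 56 = -4.
For a closed orientable surface χ = 2 − 2g, so g = (2 − (-4))/2 = 3.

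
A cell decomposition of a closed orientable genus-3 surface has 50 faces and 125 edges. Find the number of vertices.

71

For a closed orientable surface of genus 3, χ = 2 − 2·3 = -4.
V = -4 + E − F = -4 + 125 − 50 = 71.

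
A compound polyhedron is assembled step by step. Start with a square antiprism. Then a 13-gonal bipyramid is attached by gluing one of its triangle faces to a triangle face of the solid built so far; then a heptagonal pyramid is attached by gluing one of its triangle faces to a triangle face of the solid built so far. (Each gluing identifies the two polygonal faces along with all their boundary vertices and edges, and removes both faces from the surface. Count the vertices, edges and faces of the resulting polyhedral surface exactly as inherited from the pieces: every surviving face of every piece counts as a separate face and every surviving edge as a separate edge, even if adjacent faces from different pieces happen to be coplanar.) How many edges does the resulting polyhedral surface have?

A square antiprism: V=8, E=16, F=10.
Attach a 13-gonal bipyramid (V=15, E=39, F=26) along a 3-gon: merge 3 vertices and 3 edges, delete both glued faces → V=20, E=52, F=34.
Attach a heptagonal pyramid (V=8, E=14, F=8) along a 3-gon: merge 3 vertices and 3 edges, delete both glued faces → V=25, E=63, F=40.
Check: V − E + F = 25 − 63 + 40 = 2.

63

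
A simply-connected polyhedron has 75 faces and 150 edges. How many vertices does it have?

77

Here V − E + F = 2.
V = 2 + E − F = 2 + 150 − 75 = 77.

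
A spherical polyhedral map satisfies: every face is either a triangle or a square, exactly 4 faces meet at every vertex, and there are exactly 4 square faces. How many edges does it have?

20

Let x be the number of triangles; then F = 4 + x.
Edge–face incidences: 2E = 4·4 + 3·x = 16 + 3x.
Every vertex has degree 4, so 4V = 2E.
Euler: V − E + F = 2 ⇒ (2E)/4 − E + (4 + x) = 2.
Multiply by 8: 2·(2E) − 4·(2E) + 8·(4 + x) = 16, i.e. 32 + 8x − 2·(16 + 3x) = 16.
Collecting terms: 2x = 16, so x = 8.
Then 2E = 16 + 3·8 = 40, so E = 20, V = 2E/4 = 10, F = 4 + 8 = 12.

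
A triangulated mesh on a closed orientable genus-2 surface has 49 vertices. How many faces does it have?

102

χ = 2 − 2·2 = -2, and every face is a triangle so 3F = 2E.
V − E + F = -2 with E = 3F/2 gives 49 − (3/2 − 1)·F = -2, so F = 102 and E = 153.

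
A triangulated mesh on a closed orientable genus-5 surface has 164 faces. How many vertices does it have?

74

χ = 2 − 2·5 = -8, and every face is a triangle so 3F = 2E.
E = 3·164/2 = 246. Then V = -8 + E − F = -8 + 246 − 164 = 74.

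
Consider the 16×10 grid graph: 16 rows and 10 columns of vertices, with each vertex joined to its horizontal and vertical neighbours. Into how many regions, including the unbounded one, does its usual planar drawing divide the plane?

The grid has V = 16·10 = 160 vertices and E = 16·9 + 10·15 = 294 edges.
F = 2 − V + E = 2 − 160 + 294 = 136.

136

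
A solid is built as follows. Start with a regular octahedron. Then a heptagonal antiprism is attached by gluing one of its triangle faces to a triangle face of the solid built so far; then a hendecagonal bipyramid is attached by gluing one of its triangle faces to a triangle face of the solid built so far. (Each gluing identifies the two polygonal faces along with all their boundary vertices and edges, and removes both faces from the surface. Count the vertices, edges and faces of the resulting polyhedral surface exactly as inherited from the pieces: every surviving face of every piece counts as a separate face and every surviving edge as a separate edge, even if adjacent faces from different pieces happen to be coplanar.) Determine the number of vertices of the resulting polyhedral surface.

27

A regular octahedron: V=6, E=12, F=8.
Attach a heptagonal antiprism (V=14, E=28, F=16) along a 3-gon: merge 3 vertices and 3 edges, delete both glued faces → V=17, E=37, F=22.
Attach a hendecagonal bipyramid (V=13, E=33, F=22) along a 3-gon: merge 3 vertices and 3 edges, delete both glued faces → V=27, E=67, F=42.
Check: V − E + F = 27 − 67 + 42 = 2.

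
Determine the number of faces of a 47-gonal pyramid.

A pyramid on an n-gon base has one n-gon and n triangles: V = 47 + 1 = 48, E = 2·47 = 94, F = 47 + 1 = 48.
Check: V − E + F = 48 − 94 + 48 = 2.

48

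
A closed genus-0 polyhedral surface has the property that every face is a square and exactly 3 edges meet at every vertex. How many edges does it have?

12

Each face has 4 edges and each edge borders two faces, so 2E = 4F.
Each vertex has degree 3, so 3V = 2E and hence V = 4F/3.
Euler: V − E + F = 2 ⇒ (4F/3) − (4F/2) + F = 2.
Multiply by 6: (8 − 12 + 6)F = 12, i.e. 2F = 12.
So F = 6, E = 4·6/2 = 12, V = 4·6/3 = 8.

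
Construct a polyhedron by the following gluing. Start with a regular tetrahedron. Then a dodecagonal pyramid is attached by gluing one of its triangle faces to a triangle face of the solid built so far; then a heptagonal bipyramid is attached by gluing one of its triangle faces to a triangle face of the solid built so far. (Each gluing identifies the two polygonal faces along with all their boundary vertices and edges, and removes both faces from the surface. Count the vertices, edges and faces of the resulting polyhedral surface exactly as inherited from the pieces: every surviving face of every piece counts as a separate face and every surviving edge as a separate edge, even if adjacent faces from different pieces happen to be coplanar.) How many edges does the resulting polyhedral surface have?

A regular tetrahedron: V=4, E=6, F=4.
Attach a dodecagonal pyramid (V=13, E=24, F=13) along a 3-gon: merge 3 vertices and 3 edges, delete both glued faces → V=14, E=27, F=15.
Attach a heptagonal bipyramid (V=9, E=21, F=14) along a 3-gon: merge 3 vertices and 3 edges, delete both glued faces → V=20, E=45, F=27.
Check: V − E + F = 20 − 45 + 27 = 2.

45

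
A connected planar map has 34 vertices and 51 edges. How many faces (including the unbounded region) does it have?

Euler's formula for a connected plane graph: V − E + F = 2, so F = 2 − 34 + 51 = 19.

19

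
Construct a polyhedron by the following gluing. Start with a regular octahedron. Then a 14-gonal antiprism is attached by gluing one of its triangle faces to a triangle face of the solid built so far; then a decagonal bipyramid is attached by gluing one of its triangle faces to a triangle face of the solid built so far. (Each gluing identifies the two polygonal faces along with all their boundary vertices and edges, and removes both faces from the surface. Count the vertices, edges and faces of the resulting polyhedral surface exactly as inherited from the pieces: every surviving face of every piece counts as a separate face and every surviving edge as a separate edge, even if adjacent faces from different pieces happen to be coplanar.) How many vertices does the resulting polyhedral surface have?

A regular octahedron: V=6, E=12, F=8.
Attach a 14-gonal antiprism (V=28, E=56, F=30) along a 3-gon: merge 3 vertices and 3 edges, delete both glued faces → V=31, E=65, F=36.
Attach a decagonal bipyramid (V=12, E=30, F=20) along a 3-gon: merge 3 vertices and 3 edges, delete both glued faces → V=40, E=92, F=54.
Check: V − E + F = 40 − 92 + 54 = 2.

40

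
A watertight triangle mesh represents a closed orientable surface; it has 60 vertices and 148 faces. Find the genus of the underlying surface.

8

Every face is a triangle, so 2E = 3·148 = 444, giving E = 222.
χ = V − E + F = 60 − 222 + 148 = -14.
For a closed orientable surface χ = 2 − 2g, so g = (2 − (-14))/2 = 8.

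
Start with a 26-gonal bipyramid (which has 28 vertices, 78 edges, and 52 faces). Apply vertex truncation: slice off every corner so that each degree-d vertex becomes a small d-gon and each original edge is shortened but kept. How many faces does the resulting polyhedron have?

80

Truncation replaces each original edge-end by a new vertex, so V′ = 2E = 156.
Each original edge survives, and each old vertex of degree d contributes d new edges; summing degrees gives Σd = 2E, so E′ = E + 2E = 3E = 234.
Each original face survives and each original vertex becomes one new face: F′ = F + V = 80.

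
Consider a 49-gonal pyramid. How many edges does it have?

A pyramid on an n-gon base has one n-gon and n triangles: V = 49 + 1 = 50, E = 2·49 = 98, F = 49 + 1 = 50.

98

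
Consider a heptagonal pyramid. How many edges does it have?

A pyramid on an n-gon base has one n-gon and n triangles: V = 7 + 1 = 8, E = 2·7 = 14, F = 7 + 1 = 8.

14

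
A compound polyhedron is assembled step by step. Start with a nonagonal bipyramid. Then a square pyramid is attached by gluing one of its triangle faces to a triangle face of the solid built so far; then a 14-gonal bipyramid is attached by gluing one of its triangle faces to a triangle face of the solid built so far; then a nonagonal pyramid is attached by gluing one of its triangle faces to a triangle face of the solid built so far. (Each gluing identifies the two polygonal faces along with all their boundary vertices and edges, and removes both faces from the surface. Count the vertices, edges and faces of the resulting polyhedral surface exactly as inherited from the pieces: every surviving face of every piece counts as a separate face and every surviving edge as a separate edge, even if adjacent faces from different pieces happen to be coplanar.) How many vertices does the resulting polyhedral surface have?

A nonagonal bipyramid: V=11, E=27, F=18.
Attach a square pyramid (V=5, E=8, F=5) along a 3-gon: merge 3 vertices and 3 edges, delete both glued faces → V=13, E=32, F=21.
Attach a 14-gonal bipyramid (V=16, E=42, F=28) along a 3-gon: merge 3 vertices and 3 edges, delete both glued faces → V=26, E=71, F=47.
Attach a nonagonal pyramid (V=10, E=18, F=10) along a 3-gon: merge 3 vertices and 3 edges, delete both glued faces → V=33, E=86, F=55.
Check: V − E + F = 33 − 86 + 55 = 2.

33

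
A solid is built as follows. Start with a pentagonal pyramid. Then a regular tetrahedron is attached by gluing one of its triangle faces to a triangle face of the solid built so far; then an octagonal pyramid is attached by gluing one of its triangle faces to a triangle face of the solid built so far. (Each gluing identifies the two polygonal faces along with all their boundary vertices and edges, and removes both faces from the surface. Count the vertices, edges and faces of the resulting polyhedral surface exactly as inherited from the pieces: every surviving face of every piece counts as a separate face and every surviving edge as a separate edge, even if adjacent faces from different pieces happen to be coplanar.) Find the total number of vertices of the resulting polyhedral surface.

A pentagonal pyramid: V=6, E=10, F=6.
Attach a regular tetrahedron (V=4, E=6, F=4) along a 3-gon: merge 3 vertices and 3 edges, delete both glued faces → V=7, E=13, F=8.
Attach an octagonal pyramid (V=9, E=16, F=9) along a 3-gon: merge 3 vertices and 3 edges, delete both glued faces → V=13, E=26, F=15.
Check: V − E + F = 13 − 26 + 15 = 2.

13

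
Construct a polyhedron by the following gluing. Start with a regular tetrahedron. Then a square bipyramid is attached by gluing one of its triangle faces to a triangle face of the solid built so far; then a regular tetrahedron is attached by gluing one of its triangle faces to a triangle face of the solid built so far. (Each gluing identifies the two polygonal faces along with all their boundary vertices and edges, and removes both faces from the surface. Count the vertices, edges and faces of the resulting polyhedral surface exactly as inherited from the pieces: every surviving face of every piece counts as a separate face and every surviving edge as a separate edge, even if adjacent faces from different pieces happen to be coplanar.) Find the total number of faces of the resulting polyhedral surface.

A regular tetrahedron: V=4, E=6, F=4.
Attach a square bipyramid (V=6, E=12, F=8) along a 3-gon: merge 3 vertices and 3 edges, delete both glued faces → V=7, E=15, F=10.
Attach a regular tetrahedron (V=4, E=6, F=4) along a 3-gon: merge 3 vertices and 3 edges, delete both glued faces → V=8, E=18, F=12.
Check: V − E + F = 8 − 18 + 12 = 2.

12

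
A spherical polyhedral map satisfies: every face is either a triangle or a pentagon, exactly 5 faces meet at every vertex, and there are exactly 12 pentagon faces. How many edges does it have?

150

Let x be the number of triangles; then F = 12 + x.
Edge–face incidences: 2E = 5·12 + 3·x = 60 + 3x.
Every vertex has degree 5, so 5V = 2E.
Euler: V − E + F = 2 ⇒ (2E)/5 − E + (12 + x) = 2.
Multiply by 10: 2·(2E) − 5·(2E) + 10·(12 + x) = 20, i.e. 120 + 10x − 3·(60 + 3x) = 20.
Collecting terms: x − 60 = 20, so x = 80.
Then 2E = 60 + 3·80 = 300, so E = 150, V = 2E/5 = 60, F = 12 + 80 = 92.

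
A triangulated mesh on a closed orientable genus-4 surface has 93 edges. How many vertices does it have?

χ = 2 − 2·4 = -6, and every face is a triangle so 3F = 2E.
F = 2E/3 = 62. Then V = -6 + E − F = -6 + 93 − 62 = 25.

25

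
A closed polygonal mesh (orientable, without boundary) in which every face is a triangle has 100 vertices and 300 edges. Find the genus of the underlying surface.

Every face is a triangle and each edge borders two faces, so 3F = 2·300, giving F = 200.
χ = V − E + F = 100 − 300 + 200 = 0.
For a closed orientable surface χ = 2 − 2g, so g = (2 − (0))/2 = 1.

1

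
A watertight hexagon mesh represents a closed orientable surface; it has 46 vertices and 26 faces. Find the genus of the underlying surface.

4

Every face is a hexagon, so 2E = 6·26 = 156, giving E = 78.
χ = V − E + F = 46 − 78 + 26 = -6.
For a closed orientable surface χ = 2 − 2g, so g = (2 − (-6))/2 = 4.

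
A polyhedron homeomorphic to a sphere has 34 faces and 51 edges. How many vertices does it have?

19

Here V − E + F = 2.
V = 2 + E − F = 2 + 51 − 34 = 19.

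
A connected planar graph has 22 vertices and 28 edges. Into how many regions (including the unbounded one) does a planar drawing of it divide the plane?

8

Euler's formula for a connected plane graph: V − E + F = 2, so F = 2 − 22 + 28 = 8.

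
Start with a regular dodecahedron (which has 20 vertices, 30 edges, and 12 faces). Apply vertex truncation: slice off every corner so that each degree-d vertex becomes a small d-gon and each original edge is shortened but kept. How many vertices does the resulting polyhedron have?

Truncation replaces each original edge-end by a new vertex, so V′ = 2E = 60.
Each original edge survives, and each old vertex of degree d contributes d new edges; summing degrees gives Σd = 2E, so E′ = E + 2E = 3E = 90.
Each original face survives and each original vertex becomes one new face: F′ = F + V = 32.

60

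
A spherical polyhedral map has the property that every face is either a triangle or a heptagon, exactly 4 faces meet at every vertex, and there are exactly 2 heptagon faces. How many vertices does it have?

14

Let x be the number of triangles; then F = 2 + x.
Edge–face incidences: 2E = 7·2 + 3·x = 14 + 3x.
Every vertex has degree 4, so 4V = 2E.
Euler: V − E + F = 2 ⇒ (2E)/4 − E + (2 + x) = 2.
Multiply by 8: 2·(2E) − 4·(2E) + 8·(2 + x) = 16, i.e. 16 + 8x − 2·(14 + 3x) = 16.
Collecting terms: 2x − 12 = 16, so 2x = 28, so x = 14.
Then 2E = 14 + 3·14 = 56, so E = 28, V = 2E/4 = 14, F = 2 + 14 = 16.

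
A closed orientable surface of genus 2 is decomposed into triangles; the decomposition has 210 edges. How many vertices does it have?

χ = 2 − 2·2 = -2, and every face is a triangle so 3F = 2E.
F = 2E/3 = 140. Then V = -2 + E − F = -2 + 210 − 140 = 68.

68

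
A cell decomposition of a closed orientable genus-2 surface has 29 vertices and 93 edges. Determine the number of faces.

62

For a closed orientable surface of genus 2, χ = 2 − 2·2 = -2.
F = -2 − V + E = -2 − 29 + 93 = 62.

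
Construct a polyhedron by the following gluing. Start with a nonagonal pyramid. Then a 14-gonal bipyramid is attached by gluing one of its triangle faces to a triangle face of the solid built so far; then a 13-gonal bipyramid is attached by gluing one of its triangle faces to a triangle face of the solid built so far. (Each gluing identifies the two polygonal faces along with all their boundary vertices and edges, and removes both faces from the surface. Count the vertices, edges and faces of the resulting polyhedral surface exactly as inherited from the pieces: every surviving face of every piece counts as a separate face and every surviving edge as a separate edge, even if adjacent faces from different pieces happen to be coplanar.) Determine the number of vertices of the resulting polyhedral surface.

A nonagonal pyramid: V=10, E=18, F=10.
Attach a 14-gonal bipyramid (V=16, E=42, F=28) along a 3-gon: merge 3 vertices and 3 edges, delete both glued faces → V=23, E=57, F=36.
Attach a 13-gonal bipyramid (V=15, E=39, F=26) along a 3-gon: merge 3 vertices and 3 edges, delete both glued faces → V=35, E=93, F=60.
Check: V − E + F = 35 − 93 + 60 = 2.

35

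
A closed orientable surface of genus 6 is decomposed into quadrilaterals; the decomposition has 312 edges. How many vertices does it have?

146

χ = 2 − 2·6 = -10, and every face is a square so 4F = 2E.
F = 2E/4 = 156. Then V = -10 + E − F = -10 + 312 − 156 = 146.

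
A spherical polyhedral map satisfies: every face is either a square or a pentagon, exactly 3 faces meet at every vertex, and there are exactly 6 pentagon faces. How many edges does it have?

21

Let x be the number of squares; then F = 6 + x.
Edge–face incidences: 2E = 5·6 + 4·x = 30 + 4x.
Every vertex has degree 3, so 3V = 2E.
Euler: V − E + F = 2 ⇒ (2E)/3 − E + (6 + x) = 2.
Multiply by 6: 2·(2E) − 3·(2E) + 6·(6 + x) = 12, i.e. 36 + 6x − (30 + 4x) = 12.
Collecting terms: 2x + 6 = 12, so 2x = 6, so x = 3.
Then 2E = 30 + 4·3 = 42, so E = 21, V = 2E/3 = 14, F = 6 + 3 = 9.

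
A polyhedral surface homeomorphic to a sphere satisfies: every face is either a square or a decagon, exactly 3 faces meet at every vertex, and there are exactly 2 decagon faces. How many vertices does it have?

Let x be the number of squares; then F = 2 + x.
Edge–face incidences: 2E = 10·2 + 4·x = 20 + 4x.
Every vertex has degree 3, so 3V = 2E.
Euler: V − E + F = 2 ⇒ (2E)/3 − E + (2 + x) = 2.
Multiply by 6: 2·(2E) − 3·(2E) + 6·(2 + x) = 12, i.e. 12 + 6x − (20 + 4x) = 12.
Collecting terms: 2x − 8 = 12, so 2x = 20, so x = 10.
Then 2E = 20 + 4·10 = 60, so E = 30, V = 2E/3 = 20, F = 2 + 10 = 12.

20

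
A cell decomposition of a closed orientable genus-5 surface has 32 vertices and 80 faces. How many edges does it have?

For a closed orientable surface of genus 5, χ = 2 − 2·5 = -8.
E = V + F − (-8) = 32 + 80 − (-8) = 120.

120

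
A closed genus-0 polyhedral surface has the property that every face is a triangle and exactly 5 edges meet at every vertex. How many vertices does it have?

Each face has 3 edges and each edge borders two faces, so 2E = 3F.
Each vertex has degree 5, so 5V = 2E and hence V = 3F/5.
Euler: V − E + F = 2 ⇒ (3F/5) − (3F/2) + F = 2.
Multiply by 10: (6 − 15 + 10)F = 20, i.e. 1F = 20.
So F = 20, E = 3·20/2 = 30, V = 3·20/5 = 12.

12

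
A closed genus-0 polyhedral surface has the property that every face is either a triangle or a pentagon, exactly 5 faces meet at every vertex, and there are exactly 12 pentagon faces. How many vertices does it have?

60

Let x be the number of triangles; then F = 12 + x.
Edge–face incidences: 2E = 5·12 + 3·x = 60 + 3x.
Every vertex has degree 5, so 5V = 2E.
Euler: V − E + F = 2 ⇒ (2E)/5 − E + (12 + x) = 2.
Multiply by 10: 2·(2E) − 5·(2E) + 10·(12 + x) = 20, i.e. 120 + 10x − 3·(60 + 3x) = 20.
Collecting terms: x − 60 = 20, so x = 80.
Then 2E = 60 + 3·80 = 300, so E = 150, V = 2E/5 = 60, F = 12 + 80 = 92.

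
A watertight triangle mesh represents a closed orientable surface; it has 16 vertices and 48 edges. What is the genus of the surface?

1

Every face is a triangle and each edge borders two faces, so 3F = 2·48, giving F = 32.
χ = V − E + F = 16 − 48 + 32 = 0.
For a closed orientable surface χ = 2 − 2g, so g = (2 − (0))/2 = 1.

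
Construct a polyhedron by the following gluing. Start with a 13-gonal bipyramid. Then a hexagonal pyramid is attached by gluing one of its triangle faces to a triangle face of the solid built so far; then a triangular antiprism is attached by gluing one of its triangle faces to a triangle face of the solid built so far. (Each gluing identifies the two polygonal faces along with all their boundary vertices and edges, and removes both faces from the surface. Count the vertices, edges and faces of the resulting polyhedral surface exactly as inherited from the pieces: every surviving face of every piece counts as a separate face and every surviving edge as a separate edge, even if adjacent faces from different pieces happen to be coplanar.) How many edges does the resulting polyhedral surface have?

57

A 13-gonal bipyramid: V=15, E=39, F=26.
Attach a hexagonal pyramid (V=7, E=12, F=7) along a 3-gon: merge 3 vertices and 3 edges, delete both glued faces → V=19, E=48, F=31.
Attach a triangular antiprism (V=6, E=12, F=8) along a 3-gon: merge 3 vertices and 3 edges, delete both glued faces → V=22, E=57, F=37.
Check: V − E + F = 22 − 57 + 37 = 2.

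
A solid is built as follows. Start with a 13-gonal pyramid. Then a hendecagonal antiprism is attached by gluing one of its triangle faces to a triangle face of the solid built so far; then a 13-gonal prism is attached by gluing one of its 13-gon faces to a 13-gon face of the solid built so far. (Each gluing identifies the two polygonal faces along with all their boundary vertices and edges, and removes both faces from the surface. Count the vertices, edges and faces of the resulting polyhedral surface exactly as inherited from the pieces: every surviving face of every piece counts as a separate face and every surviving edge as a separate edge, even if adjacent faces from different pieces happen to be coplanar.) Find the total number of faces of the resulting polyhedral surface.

A 13-gonal pyramid: V=14, E=26, F=14.
Attach a hendecagonal antiprism (V=22, E=44, F=24) along a 3-gon: merge 3 vertices and 3 edges, delete both glued faces → V=33, E=67, F=36.
Attach a 13-gonal prism (V=26, E=39, F=15) along a 13-gon: merge 13 vertices and 13 edges, delete both glued faces → V=46, E=93, F=49.
Check: V − E + F = 46 − 93 + 49 = 2.

49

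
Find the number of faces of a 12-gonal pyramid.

13

A pyramid on an n-gon base has one n-gon and n triangles: V = 12 + 1 = 13, E = 2·12 = 24, F = 12 + 1 = 13.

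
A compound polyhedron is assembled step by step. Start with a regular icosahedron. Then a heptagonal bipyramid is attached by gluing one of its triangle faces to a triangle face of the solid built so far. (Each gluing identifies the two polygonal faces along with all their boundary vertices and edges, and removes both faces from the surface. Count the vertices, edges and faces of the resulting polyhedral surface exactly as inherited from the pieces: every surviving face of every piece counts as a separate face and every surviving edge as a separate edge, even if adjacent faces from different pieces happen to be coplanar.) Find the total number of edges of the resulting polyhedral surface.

A regular icosahedron: V=12, E=30, F=20.
Attach a heptagonal bipyramid (V=9, E=21, F=14) along a 3-gon: merge 3 vertices and 3 edges, delete both glued faces → V=18, E=48, F=32.
Check: V − E + F = 18 − 48 + 32 = 2.

48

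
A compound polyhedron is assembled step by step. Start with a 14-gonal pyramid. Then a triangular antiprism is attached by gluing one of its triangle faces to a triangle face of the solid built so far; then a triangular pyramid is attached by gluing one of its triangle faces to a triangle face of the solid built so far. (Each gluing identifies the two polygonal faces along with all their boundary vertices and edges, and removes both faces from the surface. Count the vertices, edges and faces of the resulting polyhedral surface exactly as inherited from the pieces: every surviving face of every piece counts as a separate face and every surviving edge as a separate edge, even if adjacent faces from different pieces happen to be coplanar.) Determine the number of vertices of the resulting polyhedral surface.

A 14-gonal pyramid: V=15, E=28, F=15.
Attach a triangular antiprism (V=6, E=12, F=8) along a 3-gon: merge 3 vertices and 3 edges, delete both glued faces → V=18, E=37, F=21.
Attach a triangular pyramid (V=4, E=6, F=4) along a 3-gon: merge 3 vertices and 3 edges, delete both glued faces → V=19, E=40, F=23.
Check: V − E + F = 19 − 40 + 23 = 2.

19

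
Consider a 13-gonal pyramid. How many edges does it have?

26

A pyramid on an n-gon base has one n-gon and n triangles: V = 13 + 1 = 14, E = 2·13 = 26, F = 13 + 1 = 14.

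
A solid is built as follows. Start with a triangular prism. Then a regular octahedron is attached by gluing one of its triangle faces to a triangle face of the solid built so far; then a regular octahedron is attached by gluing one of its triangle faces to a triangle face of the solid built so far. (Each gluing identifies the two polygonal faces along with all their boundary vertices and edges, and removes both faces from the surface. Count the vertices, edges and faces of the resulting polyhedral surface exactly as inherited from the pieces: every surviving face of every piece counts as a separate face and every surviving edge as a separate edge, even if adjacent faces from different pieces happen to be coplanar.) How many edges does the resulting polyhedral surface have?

27

A triangular prism: V=6, E=9, F=5.
Attach a regular octahedron (V=6, E=12, F=8) along a 3-gon: merge 3 vertices and 3 edges, delete both glued faces → V=9, E=18, F=11.
Attach a regular octahedron (V=6, E=12, F=8) along a 3-gon: merge 3 vertices and 3 edges, delete both glued faces → V=12, E=27, F=17.
Check: V − E + F = 12 − 27 + 17 = 2.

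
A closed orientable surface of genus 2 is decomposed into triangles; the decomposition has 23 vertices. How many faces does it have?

χ = 2 − 2·2 = -2, and every face is a triangle so 3F = 2E.
V − E + F = -2 with E = 3F/2 gives 23 − (3/2 − 1)·F = -2, so F = 50 and E = 75.

50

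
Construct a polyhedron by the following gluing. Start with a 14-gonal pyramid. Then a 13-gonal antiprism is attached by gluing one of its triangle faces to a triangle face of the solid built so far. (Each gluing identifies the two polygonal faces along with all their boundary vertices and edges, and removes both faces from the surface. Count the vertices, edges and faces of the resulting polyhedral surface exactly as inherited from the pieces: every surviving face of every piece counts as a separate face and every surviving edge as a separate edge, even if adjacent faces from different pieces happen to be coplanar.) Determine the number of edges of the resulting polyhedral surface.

A 14-gonal pyramid: V=15, E=28, F=15.
Attach a 13-gonal antiprism (V=26, E=52, F=28) along a 3-gon: merge 3 vertices and 3 edges, delete both glued faces → V=38, E=77, F=41.
Check: V − E + F = 38 − 77 + 41 = 2.

77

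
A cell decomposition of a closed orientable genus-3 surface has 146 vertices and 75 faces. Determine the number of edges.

225

For a closed orientable surface of genus 3, χ = 2 − 2·3 = -4.
E = V + F − (-4) = 146 + 75 − (-4) = 225.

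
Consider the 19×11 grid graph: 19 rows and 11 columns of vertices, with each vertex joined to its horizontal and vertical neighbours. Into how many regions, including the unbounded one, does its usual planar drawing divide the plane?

The grid has V = 19·11 = 209 vertices and E = 19·10 + 11·18 = 388 edges.
F = 2 − V + E = 2 − 209 + 388 = 181.

181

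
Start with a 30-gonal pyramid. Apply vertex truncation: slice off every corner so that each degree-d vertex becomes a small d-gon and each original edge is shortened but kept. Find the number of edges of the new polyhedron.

The base solid has V = 31, E = 60, F = 31.
Truncation replaces each original edge-end by a new vertex, so V′ = 2E = 120.
Each original edge survives, and each old vertex of degree d contributes d new edges; summing degrees gives Σd = 2E, so E′ = E + 2E = 3E = 180.
Each original face survives and each original vertex becomes one new face: F′ = F + V = 62.

180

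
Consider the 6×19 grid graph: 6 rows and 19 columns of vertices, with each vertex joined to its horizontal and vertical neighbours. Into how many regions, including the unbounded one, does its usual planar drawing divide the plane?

The grid has V = 6·19 = 114 vertices and E = 6·18 + 19·5 = 203 edges.
F = 2 − V + E = 2 − 114 + 203 = 91.

91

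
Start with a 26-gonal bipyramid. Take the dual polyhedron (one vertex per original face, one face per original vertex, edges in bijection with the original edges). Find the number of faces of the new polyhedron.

The base solid has V = 28, E = 78, F = 52.
The dual swaps V and F and preserves E: V′ = F = 52, E′ = E = 78, F′ = V = 28.

28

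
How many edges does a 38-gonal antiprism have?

An antiprism on an n-gon has two n-gon caps and 2n triangles: V = 2·38 = 76, E = 4·38 = 152, F = 2·38 + 2 = 78.

152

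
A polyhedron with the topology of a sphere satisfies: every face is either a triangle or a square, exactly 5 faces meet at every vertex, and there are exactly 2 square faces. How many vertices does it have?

16

Let x be the number of triangles; then F = 2 + x.
Edge–face incidences: 2E = 4·2 + 3·x = 8 + 3x.
Every vertex has degree 5, so 5V = 2E.
Euler: V − E + F = 2 ⇒ (2E)/5 − E + (2 + x) = 2.
Multiply by 10: 2·(2E) − 5·(2E) + 10·(2 + x) = 20, i.e. 20 + 10x − 3·(8 + 3x) = 20.
Collecting terms: x − 4 = 20, so x = 24.
Then 2E = 8 + 3·24 = 80, so E = 40, V = 2E/5 = 16, F = 2 + 24 = 26.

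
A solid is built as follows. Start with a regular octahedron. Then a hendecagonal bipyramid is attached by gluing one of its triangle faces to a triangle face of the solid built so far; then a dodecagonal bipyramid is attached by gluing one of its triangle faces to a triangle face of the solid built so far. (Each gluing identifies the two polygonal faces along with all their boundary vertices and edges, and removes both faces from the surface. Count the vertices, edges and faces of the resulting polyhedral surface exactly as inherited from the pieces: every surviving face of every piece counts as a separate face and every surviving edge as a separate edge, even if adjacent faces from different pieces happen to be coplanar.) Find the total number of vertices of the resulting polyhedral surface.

27

A regular octahedron: V=6, E=12, F=8.
Attach a hendecagonal bipyramid (V=13, E=33, F=22) along a 3-gon: merge 3 vertices and 3 edges, delete both glued faces → V=16, E=42, F=28.
Attach a dodecagonal bipyramid (V=14, E=36, F=24) along a 3-gon: merge 3 vertices and 3 edges, delete both glued faces → V=27, E=75, F=50.
Check: V − E + F = 27 − 75 + 50 = 2.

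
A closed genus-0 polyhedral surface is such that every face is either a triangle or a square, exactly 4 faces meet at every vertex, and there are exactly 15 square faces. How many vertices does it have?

21

Let x be the number of triangles; then F = 15 + x.
Edge–face incidences: 2E = 4·15 + 3·x = 60 + 3x.
Every vertex has degree 4, so 4V = 2E.
Euler: V − E + F = 2 ⇒ (2E)/4 − E + (15 + x) = 2.
Multiply by 8: 2·(2E) − 4·(2E) + 8·(15 + x) = 16, i.e. 120 + 8x − 2·(60 + 3x) = 16.
Collecting terms: 2x = 16, so x = 8.
Then 2E = 60 + 3·8 = 84, so E = 42, V = 2E/4 = 21, F = 15 + 8 = 23.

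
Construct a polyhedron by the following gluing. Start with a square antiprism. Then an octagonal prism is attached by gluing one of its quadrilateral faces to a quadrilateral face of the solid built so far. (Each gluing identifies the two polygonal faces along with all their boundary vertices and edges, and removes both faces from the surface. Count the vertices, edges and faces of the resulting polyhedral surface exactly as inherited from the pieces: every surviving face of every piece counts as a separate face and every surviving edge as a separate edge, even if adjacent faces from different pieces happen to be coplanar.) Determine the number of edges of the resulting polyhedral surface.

A square antiprism: V=8, E=16, F=10.
Attach an octagonal prism (V=16, E=24, F=10) along a 4-gon: merge 4 vertices and 4 edges, delete both glued faces → V=20, E=36, F=18.
Check: V − E + F = 20 − 36 + 18 = 2.

36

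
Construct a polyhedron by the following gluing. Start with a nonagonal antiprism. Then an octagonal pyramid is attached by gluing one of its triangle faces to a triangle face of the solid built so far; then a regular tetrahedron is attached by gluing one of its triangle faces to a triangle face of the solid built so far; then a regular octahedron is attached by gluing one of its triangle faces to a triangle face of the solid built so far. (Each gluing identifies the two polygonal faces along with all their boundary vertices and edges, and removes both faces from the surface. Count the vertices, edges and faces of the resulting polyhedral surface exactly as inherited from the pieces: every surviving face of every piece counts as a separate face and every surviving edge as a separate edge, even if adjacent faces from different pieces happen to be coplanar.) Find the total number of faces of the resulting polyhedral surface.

A nonagonal antiprism: V=18, E=36, F=20.
Attach an octagonal pyramid (V=9, E=16, F=9) along a 3-gon: merge 3 vertices and 3 edges, delete both glued faces → V=24, E=49, F=27.
Attach a regular tetrahedron (V=4, E=6, F=4) along a 3-gon: merge 3 vertices and 3 edges, delete both glued faces → V=25, E=52, F=29.
Attach a regular octahedron (V=6, E=12, F=8) along a 3-gon: merge 3 vertices and 3 edges, delete both glued faces → V=28, E=61, F=35.
Check: V − E + F = 28 − 61 + 35 = 2.

35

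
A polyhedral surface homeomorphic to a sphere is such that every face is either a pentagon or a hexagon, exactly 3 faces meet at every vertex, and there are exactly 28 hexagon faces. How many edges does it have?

Let x be the number of pentagons; then F = 28 + x.
Edge–face incidences: 2E = 6·28 + 5·x = 168 + 5x.
Every vertex has degree 3, so 3V = 2E.
Euler: V − E + F = 2 ⇒ (2E)/3 − E + (28 + x) = 2.
Multiply by 6: 2·(2E) − 3·(2E) + 6·(28 + x) = 12, i.e. 168 + 6x − (168 + 5x) = 12.
Collecting terms: x = 12.
Then 2E = 168 + 5·12 = 228, so E = 114, V = 2E/3 = 76, F = 28 + 12 = 40.

114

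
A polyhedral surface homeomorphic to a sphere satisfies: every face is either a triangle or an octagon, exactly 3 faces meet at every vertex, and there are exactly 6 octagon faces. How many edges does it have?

Let x be the number of triangles; then F = 6 + x.
Edge–face incidences: 2E = 8·6 + 3·x = 48 + 3x.
Every vertex has degree 3, so 3V = 2E.
Euler: V − E + F = 2 ⇒ (2E)/3 − E + (6 + x) = 2.
Multiply by 6: 2·(2E) − 3·(2E) + 6·(6 + x) = 12, i.e. 36 + 6x − (48 + 3x) = 12.
Collecting terms: 3x − 12 = 12, so 3x = 24, so x = 8.
Then 2E = 48 + 3·8 = 72, so E = 36, V = 2E/3 = 24, F = 6 + 8 = 14.

36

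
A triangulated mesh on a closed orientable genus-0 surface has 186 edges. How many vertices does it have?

64

χ = 2 − 2·0 = 2, and every face is a triangle so 3F = 2E.
F = 2E/3 = 124. Then V = 2 + E − F = 2 + 186 − 124 = 64.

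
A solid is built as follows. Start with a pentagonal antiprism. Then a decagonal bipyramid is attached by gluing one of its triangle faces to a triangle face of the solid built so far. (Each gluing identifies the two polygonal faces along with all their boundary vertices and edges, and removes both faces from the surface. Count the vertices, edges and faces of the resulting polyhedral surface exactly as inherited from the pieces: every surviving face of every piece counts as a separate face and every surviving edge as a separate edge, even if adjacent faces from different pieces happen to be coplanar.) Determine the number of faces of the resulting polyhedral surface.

A pentagonal antiprism: V=10, E=20, F=12.
Attach a decagonal bipyramid (V=12, E=30, F=20) along a 3-gon: merge 3 vertices and 3 edges, delete both glued faces → V=19, E=47, F=30.
Check: V − E + F = 19 − 47 + 30 = 2.

30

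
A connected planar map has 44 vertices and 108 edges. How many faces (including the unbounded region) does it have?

66

Euler's formula for a connected plane graph: V − E + F = 2, so F = 2 − 44 + 108 = 66.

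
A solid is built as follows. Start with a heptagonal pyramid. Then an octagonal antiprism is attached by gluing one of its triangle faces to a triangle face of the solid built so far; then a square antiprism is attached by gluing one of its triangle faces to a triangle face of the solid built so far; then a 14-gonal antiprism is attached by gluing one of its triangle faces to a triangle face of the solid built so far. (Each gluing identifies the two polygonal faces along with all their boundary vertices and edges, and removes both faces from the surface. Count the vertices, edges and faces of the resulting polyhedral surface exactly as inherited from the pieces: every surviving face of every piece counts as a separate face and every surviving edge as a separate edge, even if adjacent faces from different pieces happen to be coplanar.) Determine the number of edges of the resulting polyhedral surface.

109

A heptagonal pyramid: V=8, E=14, F=8.
Attach an octagonal antiprism (V=16, E=32, F=18) along a 3-gon: merge 3 vertices and 3 edges, delete both glued faces → V=21, E=43, F=24.
Attach a square antiprism (V=8, E=16, F=10) along a 3-gon: merge 3 vertices and 3 edges, delete both glued faces → V=26, E=56, F=32.
Attach a 14-gonal antiprism (V=28, E=56, F=30) along a 3-gon: merge 3 vertices and 3 edges, delete both glued faces → V=51, E=109, F=60.
Check: V − E + F = 51 − 109 + 60 = 2.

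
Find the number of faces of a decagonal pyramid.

A pyramid on an n-gon base has one n-gon and n triangles: V = 10 + 1 = 11, E = 2·10 = 20, F = 10 + 1 = 11.
Check: V − E + F = 11 − 20 + 11 = 2.

11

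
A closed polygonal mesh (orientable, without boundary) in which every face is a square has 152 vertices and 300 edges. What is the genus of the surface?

Every face is a square and each edge borders two faces, so 4F = 2·300, giving F = 150.
χ = V − E + F = 152 − 300 + 150 = 2.
For a closed orientable surface χ = 2 − 2g, so g = (2 − (2))/2 = 0.

0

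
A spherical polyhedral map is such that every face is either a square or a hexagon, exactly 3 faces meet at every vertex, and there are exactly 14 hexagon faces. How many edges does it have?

54

Let x be the number of squares; then F = 14 + x.
Edge–face incidences: 2E = 6·14 + 4·x = 84 + 4x.
Every vertex has degree 3, so 3V = 2E.
Euler: V − E + F = 2 ⇒ (2E)/3 − E + (14 + x) = 2.
Multiply by 6: 2·(2E) − 3·(2E) + 6·(14 + x) = 12, i.e. 84 + 6x − (84 + 4x) = 12.
Collecting terms: 2x = 12, so x = 6.
Then 2E = 84 + 4·6 = 108, so E = 54, V = 2E/3 = 36, F = 14 + 6 = 20.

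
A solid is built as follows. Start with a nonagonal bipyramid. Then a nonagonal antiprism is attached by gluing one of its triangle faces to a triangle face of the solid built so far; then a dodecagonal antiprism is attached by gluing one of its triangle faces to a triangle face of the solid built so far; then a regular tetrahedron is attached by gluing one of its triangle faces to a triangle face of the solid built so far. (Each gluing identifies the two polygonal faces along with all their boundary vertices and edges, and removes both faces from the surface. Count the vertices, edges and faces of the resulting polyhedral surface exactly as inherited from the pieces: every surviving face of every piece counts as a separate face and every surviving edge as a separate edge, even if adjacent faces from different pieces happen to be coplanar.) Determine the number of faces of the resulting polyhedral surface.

A nonagonal bipyramid: V=11, E=27, F=18.
Attach a nonagonal antiprism (V=18, E=36, F=20) along a 3-gon: merge 3 vertices and 3 edges, delete both glued faces → V=26, E=60, F=36.
Attach a dodecagonal antiprism (V=24, E=48, F=26) along a 3-gon: merge 3 vertices and 3 edges, delete both glued faces → V=47, E=105, F=60.
Attach a regular tetrahedron (V=4, E=6, F=4) along a 3-gon: merge 3 vertices and 3 edges, delete both glued faces → V=48, E=108, F=62.
Check: V − E + F = 48 − 108 + 62 = 2.

62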